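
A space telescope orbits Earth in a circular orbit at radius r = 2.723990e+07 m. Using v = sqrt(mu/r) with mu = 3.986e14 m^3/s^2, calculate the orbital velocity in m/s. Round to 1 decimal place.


Step 1: mu / r = 3.986e14 / 2.723990e+07 = 14632946.5233
Step 2: v = sqrt(14632946.5233) = 3825.3 m/s

3825.3


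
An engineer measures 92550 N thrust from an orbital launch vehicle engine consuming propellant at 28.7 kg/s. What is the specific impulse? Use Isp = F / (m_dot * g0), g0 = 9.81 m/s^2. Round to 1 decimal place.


Step 1: m_dot * g0 = 28.7 * 9.81 = 281.55
Step 2: Isp = 92550 / 281.55 = 328.7 s

328.7


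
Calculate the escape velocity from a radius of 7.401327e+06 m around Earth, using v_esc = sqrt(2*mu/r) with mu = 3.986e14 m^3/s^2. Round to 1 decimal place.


Step 1: 2*mu/r = 2 * 3.986e14 / 7.401327e+06 = 107710414.6324
Step 2: v_esc = sqrt(107710414.6324) = 10378.4 m/s

10378.4


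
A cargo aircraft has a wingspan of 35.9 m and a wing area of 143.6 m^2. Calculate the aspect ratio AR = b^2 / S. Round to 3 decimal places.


Step 1: b^2 = 35.9^2 = 1288.81
Step 2: AR = 1288.81 / 143.6 = 8.975

8.975


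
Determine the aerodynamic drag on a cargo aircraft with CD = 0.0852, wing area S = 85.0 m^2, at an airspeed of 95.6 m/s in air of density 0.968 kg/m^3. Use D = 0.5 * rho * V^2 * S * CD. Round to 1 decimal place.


Step 1: Dynamic pressure q = 0.5 * 0.968 * 95.6^2 = 4423.4502 Pa
Step 2: Drag D = q * S * CD = 4423.4502 * 85.0 * 0.0852
Step 3: D = 32034.6 N

32034.6


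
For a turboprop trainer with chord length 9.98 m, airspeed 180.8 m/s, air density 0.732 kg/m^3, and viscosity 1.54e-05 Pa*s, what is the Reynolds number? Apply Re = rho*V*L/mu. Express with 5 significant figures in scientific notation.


Step 1: Numerator = rho * V * L = 0.732 * 180.8 * 9.98 = 1320.809088
Step 2: Re = 1320.809088 / 1.54e-05
Step 3: Re = 8.5767e+07

8.5767e+07


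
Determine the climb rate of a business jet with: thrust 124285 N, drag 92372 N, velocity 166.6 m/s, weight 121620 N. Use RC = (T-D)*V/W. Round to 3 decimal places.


Step 1: Excess thrust = T - D = 124285 - 92372 = 31913 N
Step 2: Excess power = 31913 * 166.6 = 5316705.8 W
Step 3: RC = 5316705.8 / 121620 = 43.716 m/s

43.716


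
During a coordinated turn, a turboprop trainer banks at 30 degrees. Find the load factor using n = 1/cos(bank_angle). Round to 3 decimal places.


Step 1: Convert 30 degrees to radians = 0.523599
Step 2: cos(30 deg) = 0.866025
Step 3: n = 1 / 0.866025 = 1.155

1.155


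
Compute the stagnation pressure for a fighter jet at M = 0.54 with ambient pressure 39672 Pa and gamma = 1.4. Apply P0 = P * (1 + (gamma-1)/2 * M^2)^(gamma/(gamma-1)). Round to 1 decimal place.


Step 1: (gamma-1)/2 * M^2 = 0.2 * 0.2916 = 0.05832
Step 2: 1 + 0.05832 = 1.05832
Step 3: Exponent gamma/(gamma-1) = 3.5
Step 4: P0 = 39672 * 1.05832^3.5 = 48377.5 Pa

48377.5


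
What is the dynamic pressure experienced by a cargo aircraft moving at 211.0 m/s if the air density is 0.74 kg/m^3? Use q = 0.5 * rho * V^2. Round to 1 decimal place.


Step 1: V^2 = 211.0^2 = 44521.0
Step 2: q = 0.5 * 0.74 * 44521.0
Step 3: q = 16472.8 Pa

16472.8


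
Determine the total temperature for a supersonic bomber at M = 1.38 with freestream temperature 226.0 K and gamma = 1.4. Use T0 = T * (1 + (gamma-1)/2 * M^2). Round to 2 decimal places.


Step 1: (gamma-1)/2 = 0.2
Step 2: M^2 = 1.9044
Step 3: 1 + 0.2 * 1.9044 = 1.38088
Step 4: T0 = 226.0 * 1.38088 = 312.08 K

312.08


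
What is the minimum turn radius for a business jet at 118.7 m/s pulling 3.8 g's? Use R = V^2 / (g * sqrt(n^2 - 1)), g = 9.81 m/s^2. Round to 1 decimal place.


Step 1: V^2 = 118.7^2 = 14089.69
Step 2: n^2 - 1 = 3.8^2 - 1 = 13.44
Step 3: sqrt(13.44) = 3.666061
Step 4: R = 14089.69 / (9.81 * 3.666061) = 391.8 m

391.8


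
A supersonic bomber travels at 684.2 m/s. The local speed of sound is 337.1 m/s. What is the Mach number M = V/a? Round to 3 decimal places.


Step 1: M = V / a = 684.2 / 337.1
Step 2: M = 2.030

2.030


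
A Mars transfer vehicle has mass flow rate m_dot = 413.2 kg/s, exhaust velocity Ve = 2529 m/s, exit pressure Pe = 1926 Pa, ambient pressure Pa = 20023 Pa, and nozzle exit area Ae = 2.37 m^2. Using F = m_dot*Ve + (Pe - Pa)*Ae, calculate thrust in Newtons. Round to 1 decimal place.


Step 1: Momentum thrust = m_dot * Ve = 413.2 * 2529 = 1044982.8 N
Step 2: Pressure thrust = (Pe - Pa) * Ae = (1926 - 20023) * 2.37 = -42889.89 N
Step 3: Total thrust F = 1044982.8 + -42889.89 = 1002092.9 N

1002092.9


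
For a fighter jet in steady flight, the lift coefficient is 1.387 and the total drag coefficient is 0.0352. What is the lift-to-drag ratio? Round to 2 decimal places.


Step 1: L/D = CL / CD = 1.387 / 0.0352
Step 2: L/D = 39.40

39.40


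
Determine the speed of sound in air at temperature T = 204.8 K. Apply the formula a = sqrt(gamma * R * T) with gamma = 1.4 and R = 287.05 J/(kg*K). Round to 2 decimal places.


Step 1: gamma * R * T = 1.4 * 287.05 * 204.8 = 82302.976
Step 2: a = sqrt(82302.976) = 286.88 m/s

286.88


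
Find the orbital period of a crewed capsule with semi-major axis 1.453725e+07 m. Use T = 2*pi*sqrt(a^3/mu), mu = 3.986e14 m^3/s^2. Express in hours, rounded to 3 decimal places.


Step 1: a^3 / mu = 3.072181e+21 / 3.986e14 = 7.707428e+06
Step 2: sqrt(7.707428e+06) = 2776.2255 s
Step 3: T = 2*pi * 2776.2255 = 17443.54 s
Step 4: T in hours = 17443.54 / 3600 = 4.845 hours

4.845


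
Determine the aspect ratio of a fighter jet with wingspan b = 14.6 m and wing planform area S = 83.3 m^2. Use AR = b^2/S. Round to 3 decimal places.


Step 1: b^2 = 14.6^2 = 213.16
Step 2: AR = 213.16 / 83.3 = 2.559

2.559


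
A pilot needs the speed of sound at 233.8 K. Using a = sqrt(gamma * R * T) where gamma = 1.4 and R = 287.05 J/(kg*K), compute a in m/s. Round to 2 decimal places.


Step 1: gamma * R * T = 1.4 * 287.05 * 233.8 = 93957.206
Step 2: a = sqrt(93957.206) = 306.52 m/s

306.52


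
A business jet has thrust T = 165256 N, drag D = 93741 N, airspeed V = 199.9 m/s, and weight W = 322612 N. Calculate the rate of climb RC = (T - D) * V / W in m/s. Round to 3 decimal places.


Step 1: Excess thrust = T - D = 165256 - 93741 = 71515 N
Step 2: Excess power = 71515 * 199.9 = 14295848.5 W
Step 3: RC = 14295848.5 / 322612 = 44.313 m/s

44.313


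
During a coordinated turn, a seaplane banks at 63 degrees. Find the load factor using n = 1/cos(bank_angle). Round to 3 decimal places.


Step 1: Convert 63 degrees to radians = 1.099557
Step 2: cos(63 deg) = 0.45399
Step 3: n = 1 / 0.45399 = 2.203

2.203


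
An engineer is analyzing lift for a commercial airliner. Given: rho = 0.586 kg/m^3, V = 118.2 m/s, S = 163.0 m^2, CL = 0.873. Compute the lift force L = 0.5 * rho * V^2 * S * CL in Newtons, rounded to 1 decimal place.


Step 1: Calculate dynamic pressure q = 0.5 * 0.586 * 118.2^2 = 0.5 * 0.586 * 13971.24 = 4093.5733 Pa
Step 2: Multiply by wing area and lift coefficient: L = 4093.5733 * 163.0 * 0.873
Step 3: L = 667252.4512 * 0.873 = 582511.4 N

582511.4


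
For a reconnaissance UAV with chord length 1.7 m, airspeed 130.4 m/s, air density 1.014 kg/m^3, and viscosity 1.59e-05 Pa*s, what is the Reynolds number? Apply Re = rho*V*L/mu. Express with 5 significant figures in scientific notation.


Step 1: Numerator = rho * V * L = 1.014 * 130.4 * 1.7 = 224.78352
Step 2: Re = 224.78352 / 1.59e-05
Step 3: Re = 1.4137e+07

1.4137e+07


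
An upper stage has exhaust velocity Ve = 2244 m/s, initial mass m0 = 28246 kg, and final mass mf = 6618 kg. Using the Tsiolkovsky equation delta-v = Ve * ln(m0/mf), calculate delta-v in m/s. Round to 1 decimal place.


Step 1: Mass ratio m0/mf = 28246 / 6618 = 4.268057
Step 2: ln(4.268057) = 1.451159
Step 3: delta-v = 2244 * 1.451159 = 3256.4 m/s

3256.4


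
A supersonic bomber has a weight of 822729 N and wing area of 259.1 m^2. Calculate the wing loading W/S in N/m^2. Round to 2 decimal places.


Step 1: Wing loading = W / S = 822729 / 259.1
Step 2: Wing loading = 3175.33 N/m^2

3175.33


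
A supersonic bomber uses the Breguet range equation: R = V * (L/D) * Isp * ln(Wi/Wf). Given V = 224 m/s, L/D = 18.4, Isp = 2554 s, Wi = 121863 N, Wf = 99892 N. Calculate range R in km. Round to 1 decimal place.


Step 1: Coefficient = V * (L/D) * Isp = 224 * 18.4 * 2554 = 10526566.4 m
Step 2: Wi/Wf = 121863 / 99892 = 1.219948
Step 3: ln(1.219948) = 0.198808
Step 4: R = 10526566.4 * 0.198808 = 2092764.1 m = 2092.8 km

2092.8


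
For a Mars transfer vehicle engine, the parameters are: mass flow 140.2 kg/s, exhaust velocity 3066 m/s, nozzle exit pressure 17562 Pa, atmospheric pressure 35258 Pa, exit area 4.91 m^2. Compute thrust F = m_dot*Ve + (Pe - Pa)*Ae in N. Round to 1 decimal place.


Step 1: Momentum thrust = m_dot * Ve = 140.2 * 3066 = 429853.2 N
Step 2: Pressure thrust = (Pe - Pa) * Ae = (17562 - 35258) * 4.91 = -86887.36 N
Step 3: Total thrust F = 429853.2 + -86887.36 = 342965.8 N

342965.8


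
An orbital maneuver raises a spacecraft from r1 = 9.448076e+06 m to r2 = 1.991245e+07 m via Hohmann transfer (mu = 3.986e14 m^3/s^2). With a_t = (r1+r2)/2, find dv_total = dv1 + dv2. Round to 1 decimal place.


Step 1: Transfer semi-major axis a_t = (9.448076e+06 + 1.991245e+07) / 2 = 1.468026e+07 m
Step 2: v1 (circular at r1) = sqrt(mu/r1) = 6495.27 m/s
Step 3: v_t1 = sqrt(mu*(2/r1 - 1/a_t)) = 7564.71 m/s
Step 4: dv1 = |7564.71 - 6495.27| = 1069.45 m/s
Step 5: v2 (circular at r2) = 4474.11 m/s, v_t2 = 3589.31 m/s
Step 6: dv2 = |4474.11 - 3589.31| = 884.8 m/s
Step 7: Total delta-v = 1069.45 + 884.8 = 1954.2 m/s

1954.2


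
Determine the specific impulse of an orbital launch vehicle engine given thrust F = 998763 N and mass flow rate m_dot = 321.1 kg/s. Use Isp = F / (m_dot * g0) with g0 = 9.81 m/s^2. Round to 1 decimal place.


Step 1: m_dot * g0 = 321.1 * 9.81 = 3149.99
Step 2: Isp = 998763 / 3149.99 = 317.1 s

317.1


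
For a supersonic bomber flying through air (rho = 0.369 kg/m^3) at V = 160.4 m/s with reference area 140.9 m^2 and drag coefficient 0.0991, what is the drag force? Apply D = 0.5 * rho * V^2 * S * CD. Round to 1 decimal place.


Step 1: Dynamic pressure q = 0.5 * 0.369 * 160.4^2 = 4746.8455 Pa
Step 2: Drag D = q * S * CD = 4746.8455 * 140.9 * 0.0991
Step 3: D = 66281.1 N

66281.1


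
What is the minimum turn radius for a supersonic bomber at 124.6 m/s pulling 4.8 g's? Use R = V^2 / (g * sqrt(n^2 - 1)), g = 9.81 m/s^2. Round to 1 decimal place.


Step 1: V^2 = 124.6^2 = 15525.16
Step 2: n^2 - 1 = 4.8^2 - 1 = 22.04
Step 3: sqrt(22.04) = 4.694678
Step 4: R = 15525.16 / (9.81 * 4.694678) = 337.1 m

337.1


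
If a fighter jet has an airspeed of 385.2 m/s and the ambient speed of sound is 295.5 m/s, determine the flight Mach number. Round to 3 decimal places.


Step 1: M = V / a = 385.2 / 295.5
Step 2: M = 1.304

1.304


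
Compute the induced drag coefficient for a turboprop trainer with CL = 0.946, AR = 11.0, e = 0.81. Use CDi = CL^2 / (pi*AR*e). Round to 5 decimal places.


Step 1: CL^2 = 0.946^2 = 0.894916
Step 2: pi * AR * e = 3.14159 * 11.0 * 0.81 = 27.991591
Step 3: CDi = 0.894916 / 27.991591 = 0.03197

0.03197


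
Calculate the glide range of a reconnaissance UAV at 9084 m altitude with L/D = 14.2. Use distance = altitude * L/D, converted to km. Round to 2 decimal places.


Step 1: Glide distance = altitude * L/D = 9084 * 14.2 = 128992.8 m
Step 2: Convert to km: 128992.8 / 1000 = 128.99 km

128.99


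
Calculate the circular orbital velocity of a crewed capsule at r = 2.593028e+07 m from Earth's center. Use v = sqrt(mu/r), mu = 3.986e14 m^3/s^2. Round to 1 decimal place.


Step 1: mu / r = 3.986e14 / 2.593028e+07 = 15371989.8127
Step 2: v = sqrt(15371989.8127) = 3920.7 m/s

3920.7


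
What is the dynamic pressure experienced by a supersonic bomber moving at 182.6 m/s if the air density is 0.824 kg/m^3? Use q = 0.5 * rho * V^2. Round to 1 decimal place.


Step 1: V^2 = 182.6^2 = 33342.76
Step 2: q = 0.5 * 0.824 * 33342.76
Step 3: q = 13737.2 Pa

13737.2


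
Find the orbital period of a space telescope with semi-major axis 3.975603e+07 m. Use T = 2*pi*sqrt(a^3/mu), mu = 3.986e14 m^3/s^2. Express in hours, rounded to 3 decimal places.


Step 1: a^3 / mu = 6.283607e+22 / 3.986e14 = 1.576419e+08
Step 2: sqrt(1.576419e+08) = 12555.5536 s
Step 3: T = 2*pi * 12555.5536 = 78888.87 s
Step 4: T in hours = 78888.87 / 3600 = 21.914 hours

21.914


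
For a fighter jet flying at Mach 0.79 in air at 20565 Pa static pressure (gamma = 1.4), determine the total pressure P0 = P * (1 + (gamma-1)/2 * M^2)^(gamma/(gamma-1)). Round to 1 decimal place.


Step 1: (gamma-1)/2 * M^2 = 0.2 * 0.6241 = 0.12482
Step 2: 1 + 0.12482 = 1.12482
Step 3: Exponent gamma/(gamma-1) = 3.5
Step 4: P0 = 20565 * 1.12482^3.5 = 31039.8 Pa

31039.8


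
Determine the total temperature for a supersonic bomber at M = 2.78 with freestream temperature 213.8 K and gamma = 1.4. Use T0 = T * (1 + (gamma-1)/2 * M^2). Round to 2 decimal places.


Step 1: (gamma-1)/2 = 0.2
Step 2: M^2 = 7.7284
Step 3: 1 + 0.2 * 7.7284 = 2.54568
Step 4: T0 = 213.8 * 2.54568 = 544.27 K

544.27


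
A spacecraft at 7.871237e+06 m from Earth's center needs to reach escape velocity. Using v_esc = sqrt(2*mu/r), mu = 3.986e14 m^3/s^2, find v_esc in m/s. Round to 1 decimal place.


Step 1: 2*mu/r = 2 * 3.986e14 / 7.871237e+06 = 101280141.8633
Step 2: v_esc = sqrt(101280141.8633) = 10063.8 m/s

10063.8


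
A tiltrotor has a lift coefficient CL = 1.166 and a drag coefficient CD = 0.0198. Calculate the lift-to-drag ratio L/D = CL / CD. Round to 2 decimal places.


Step 1: L/D = CL / CD = 1.166 / 0.0198
Step 2: L/D = 58.89

58.89


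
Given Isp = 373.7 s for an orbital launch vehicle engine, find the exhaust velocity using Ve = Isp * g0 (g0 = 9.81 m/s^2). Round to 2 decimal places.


Step 1: Ve = Isp * g0 = 373.7 * 9.81
Step 2: Ve = 3666.00 m/s

3666.00


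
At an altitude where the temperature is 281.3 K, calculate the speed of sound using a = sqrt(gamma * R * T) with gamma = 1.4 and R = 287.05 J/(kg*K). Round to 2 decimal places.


Step 1: gamma * R * T = 1.4 * 287.05 * 281.3 = 113046.031
Step 2: a = sqrt(113046.031) = 336.22 m/s

336.22


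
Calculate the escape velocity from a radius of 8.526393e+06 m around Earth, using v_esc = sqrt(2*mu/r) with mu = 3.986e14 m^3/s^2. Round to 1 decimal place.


Step 1: 2*mu/r = 2 * 3.986e14 / 8.526393e+06 = 93497918.7565
Step 2: v_esc = sqrt(93497918.7565) = 9669.4 m/s

9669.4


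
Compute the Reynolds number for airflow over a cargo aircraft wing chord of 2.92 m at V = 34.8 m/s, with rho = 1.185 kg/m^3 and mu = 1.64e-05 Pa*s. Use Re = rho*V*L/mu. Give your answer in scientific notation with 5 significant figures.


Step 1: Numerator = rho * V * L = 1.185 * 34.8 * 2.92 = 120.41496
Step 2: Re = 120.41496 / 1.64e-05
Step 3: Re = 7.3424e+06

7.3424e+06


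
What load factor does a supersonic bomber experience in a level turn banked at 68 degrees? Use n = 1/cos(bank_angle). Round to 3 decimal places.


Step 1: Convert 68 degrees to radians = 1.186824
Step 2: cos(68 deg) = 0.374607
Step 3: n = 1 / 0.374607 = 2.669

2.669


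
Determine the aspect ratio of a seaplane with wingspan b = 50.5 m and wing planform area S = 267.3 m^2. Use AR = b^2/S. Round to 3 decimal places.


Step 1: b^2 = 50.5^2 = 2550.25
Step 2: AR = 2550.25 / 267.3 = 9.541

9.541


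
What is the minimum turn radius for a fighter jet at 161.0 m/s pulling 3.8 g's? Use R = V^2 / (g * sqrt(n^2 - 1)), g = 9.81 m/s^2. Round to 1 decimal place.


Step 1: V^2 = 161.0^2 = 25921.0
Step 2: n^2 - 1 = 3.8^2 - 1 = 13.44
Step 3: sqrt(13.44) = 3.666061
Step 4: R = 25921.0 / (9.81 * 3.666061) = 720.7 m

720.7


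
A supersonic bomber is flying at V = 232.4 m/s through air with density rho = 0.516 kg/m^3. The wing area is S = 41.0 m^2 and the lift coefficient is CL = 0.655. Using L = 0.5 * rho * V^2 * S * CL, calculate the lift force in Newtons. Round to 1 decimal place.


Step 1: Calculate dynamic pressure q = 0.5 * 0.516 * 232.4^2 = 0.5 * 0.516 * 54009.76 = 13934.5181 Pa
Step 2: Multiply by wing area and lift coefficient: L = 13934.5181 * 41.0 * 0.655
Step 3: L = 571315.2413 * 0.655 = 374211.5 N

374211.5


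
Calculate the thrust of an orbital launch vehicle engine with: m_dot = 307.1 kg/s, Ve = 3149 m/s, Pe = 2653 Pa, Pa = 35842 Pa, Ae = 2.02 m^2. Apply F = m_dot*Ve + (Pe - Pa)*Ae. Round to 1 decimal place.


Step 1: Momentum thrust = m_dot * Ve = 307.1 * 3149 = 967057.9 N
Step 2: Pressure thrust = (Pe - Pa) * Ae = (2653 - 35842) * 2.02 = -67041.78 N
Step 3: Total thrust F = 967057.9 + -67041.78 = 900016.1 N

900016.1


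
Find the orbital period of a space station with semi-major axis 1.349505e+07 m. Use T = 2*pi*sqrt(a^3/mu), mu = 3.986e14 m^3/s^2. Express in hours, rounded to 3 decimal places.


Step 1: a^3 / mu = 2.457670e+21 / 3.986e14 = 6.165754e+06
Step 2: sqrt(6.165754e+06) = 2483.0937 s
Step 3: T = 2*pi * 2483.0937 = 15601.74 s
Step 4: T in hours = 15601.74 / 3600 = 4.334 hours

4.334


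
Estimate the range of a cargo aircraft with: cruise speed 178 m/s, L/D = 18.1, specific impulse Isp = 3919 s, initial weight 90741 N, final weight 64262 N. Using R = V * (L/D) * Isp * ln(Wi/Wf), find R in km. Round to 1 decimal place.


Step 1: Coefficient = V * (L/D) * Isp = 178 * 18.1 * 3919 = 12626234.2 m
Step 2: Wi/Wf = 90741 / 64262 = 1.412048
Step 3: ln(1.412048) = 0.345041
Step 4: R = 12626234.2 * 0.345041 = 4356566.2 m = 4356.6 km

4356.6


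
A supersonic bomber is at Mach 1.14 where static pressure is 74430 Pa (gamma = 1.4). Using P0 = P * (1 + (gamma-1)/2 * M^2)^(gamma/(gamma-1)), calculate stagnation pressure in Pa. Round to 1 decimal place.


Step 1: (gamma-1)/2 * M^2 = 0.2 * 1.2996 = 0.25992
Step 2: 1 + 0.25992 = 1.25992
Step 3: Exponent gamma/(gamma-1) = 3.5
Step 4: P0 = 74430 * 1.25992^3.5 = 167089.2 Pa

167089.2


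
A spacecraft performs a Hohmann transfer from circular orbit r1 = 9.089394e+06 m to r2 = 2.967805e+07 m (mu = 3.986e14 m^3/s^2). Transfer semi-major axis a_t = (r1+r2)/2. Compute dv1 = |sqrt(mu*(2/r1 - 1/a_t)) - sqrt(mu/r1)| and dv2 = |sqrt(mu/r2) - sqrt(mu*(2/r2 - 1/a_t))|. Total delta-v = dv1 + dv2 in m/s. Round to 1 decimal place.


Step 1: Transfer semi-major axis a_t = (9.089394e+06 + 2.967805e+07) / 2 = 1.938372e+07 m
Step 2: v1 (circular at r1) = sqrt(mu/r1) = 6622.18 m/s
Step 3: v_t1 = sqrt(mu*(2/r1 - 1/a_t)) = 8194.08 m/s
Step 4: dv1 = |8194.08 - 6622.18| = 1571.9 m/s
Step 5: v2 (circular at r2) = 3664.81 m/s, v_t2 = 2509.57 m/s
Step 6: dv2 = |3664.81 - 2509.57| = 1155.23 m/s
Step 7: Total delta-v = 1571.9 + 1155.23 = 2727.1 m/s

2727.1


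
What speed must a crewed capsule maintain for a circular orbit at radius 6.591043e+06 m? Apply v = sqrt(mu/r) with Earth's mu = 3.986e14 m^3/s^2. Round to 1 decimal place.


Step 1: mu / r = 3.986e14 / 6.591043e+06 = 60476012.6736
Step 2: v = sqrt(60476012.6736) = 7776.6 m/s

7776.6


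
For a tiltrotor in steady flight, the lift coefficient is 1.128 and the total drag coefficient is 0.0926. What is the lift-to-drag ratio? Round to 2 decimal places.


Step 1: L/D = CL / CD = 1.128 / 0.0926
Step 2: L/D = 12.18

12.18


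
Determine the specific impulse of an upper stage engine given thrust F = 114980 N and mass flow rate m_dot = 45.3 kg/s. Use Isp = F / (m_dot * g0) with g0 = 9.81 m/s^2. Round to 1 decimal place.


Step 1: m_dot * g0 = 45.3 * 9.81 = 444.39
Step 2: Isp = 114980 / 444.39 = 258.7 s

258.7


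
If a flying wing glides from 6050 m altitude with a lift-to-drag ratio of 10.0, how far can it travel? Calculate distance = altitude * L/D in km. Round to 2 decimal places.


Step 1: Glide distance = altitude * L/D = 6050 * 10.0 = 60500.0 m
Step 2: Convert to km: 60500.0 / 1000 = 60.50 km

60.50


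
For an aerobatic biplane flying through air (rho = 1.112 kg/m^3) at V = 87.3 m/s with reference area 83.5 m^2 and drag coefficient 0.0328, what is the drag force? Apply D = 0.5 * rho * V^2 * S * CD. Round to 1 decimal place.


Step 1: Dynamic pressure q = 0.5 * 1.112 * 87.3^2 = 4237.4372 Pa
Step 2: Drag D = q * S * CD = 4237.4372 * 83.5 * 0.0328
Step 3: D = 11605.5 N

11605.5


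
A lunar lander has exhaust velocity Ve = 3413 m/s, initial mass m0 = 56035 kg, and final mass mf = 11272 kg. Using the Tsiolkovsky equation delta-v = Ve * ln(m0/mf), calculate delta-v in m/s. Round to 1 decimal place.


Step 1: Mass ratio m0/mf = 56035 / 11272 = 4.971167
Step 2: ln(4.971167) = 1.603655
Step 3: delta-v = 3413 * 1.603655 = 5473.3 m/s

5473.3


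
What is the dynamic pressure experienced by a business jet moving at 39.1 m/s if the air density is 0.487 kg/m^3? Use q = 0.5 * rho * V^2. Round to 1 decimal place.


Step 1: V^2 = 39.1^2 = 1528.81
Step 2: q = 0.5 * 0.487 * 1528.81
Step 3: q = 372.3 Pa

372.3


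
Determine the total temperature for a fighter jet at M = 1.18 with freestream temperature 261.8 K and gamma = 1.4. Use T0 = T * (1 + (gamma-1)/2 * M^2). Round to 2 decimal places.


Step 1: (gamma-1)/2 = 0.2
Step 2: M^2 = 1.3924
Step 3: 1 + 0.2 * 1.3924 = 1.27848
Step 4: T0 = 261.8 * 1.27848 = 334.71 K

334.71


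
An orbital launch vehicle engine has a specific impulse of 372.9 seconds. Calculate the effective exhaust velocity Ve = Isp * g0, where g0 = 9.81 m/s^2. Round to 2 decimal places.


Step 1: Ve = Isp * g0 = 372.9 * 9.81
Step 2: Ve = 3658.15 m/s

3658.15


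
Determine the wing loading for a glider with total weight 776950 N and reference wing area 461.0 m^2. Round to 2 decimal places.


Step 1: Wing loading = W / S = 776950 / 461.0
Step 2: Wing loading = 1685.36 N/m^2

1685.36


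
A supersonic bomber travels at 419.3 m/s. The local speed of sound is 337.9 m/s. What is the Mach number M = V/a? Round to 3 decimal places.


Step 1: M = V / a = 419.3 / 337.9
Step 2: M = 1.241

1.241


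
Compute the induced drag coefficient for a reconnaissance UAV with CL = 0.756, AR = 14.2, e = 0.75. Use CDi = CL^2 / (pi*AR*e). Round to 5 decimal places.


Step 1: CL^2 = 0.756^2 = 0.571536
Step 2: pi * AR * e = 3.14159 * 14.2 * 0.75 = 33.457962
Step 3: CDi = 0.571536 / 33.457962 = 0.01708

0.01708


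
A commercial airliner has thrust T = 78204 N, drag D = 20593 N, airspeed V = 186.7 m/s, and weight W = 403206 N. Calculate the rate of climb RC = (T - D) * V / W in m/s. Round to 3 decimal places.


Step 1: Excess thrust = T - D = 78204 - 20593 = 57611 N
Step 2: Excess power = 57611 * 186.7 = 10755973.7 W
Step 3: RC = 10755973.7 / 403206 = 26.676 m/s

26.676


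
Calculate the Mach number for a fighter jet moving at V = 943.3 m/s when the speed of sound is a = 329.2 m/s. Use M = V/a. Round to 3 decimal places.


Step 1: M = V / a = 943.3 / 329.2
Step 2: M = 2.865

2.865


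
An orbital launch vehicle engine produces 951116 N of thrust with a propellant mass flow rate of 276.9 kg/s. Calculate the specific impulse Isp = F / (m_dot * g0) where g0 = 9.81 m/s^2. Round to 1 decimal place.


Step 1: m_dot * g0 = 276.9 * 9.81 = 2716.39
Step 2: Isp = 951116 / 2716.39 = 350.1 s

350.1


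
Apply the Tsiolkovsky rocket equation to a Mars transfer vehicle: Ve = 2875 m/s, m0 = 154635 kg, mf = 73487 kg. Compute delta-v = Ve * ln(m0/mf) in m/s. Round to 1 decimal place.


Step 1: Mass ratio m0/mf = 154635 / 73487 = 2.10425
Step 2: ln(2.10425) = 0.743959
Step 3: delta-v = 2875 * 0.743959 = 2138.9 m/s

2138.9


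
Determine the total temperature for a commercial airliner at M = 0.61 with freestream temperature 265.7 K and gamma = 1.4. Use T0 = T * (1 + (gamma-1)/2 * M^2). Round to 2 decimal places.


Step 1: (gamma-1)/2 = 0.2
Step 2: M^2 = 0.3721
Step 3: 1 + 0.2 * 0.3721 = 1.07442
Step 4: T0 = 265.7 * 1.07442 = 285.47 K

285.47


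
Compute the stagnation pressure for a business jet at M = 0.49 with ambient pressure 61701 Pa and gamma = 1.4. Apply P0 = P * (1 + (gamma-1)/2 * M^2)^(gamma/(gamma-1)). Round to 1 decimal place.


Step 1: (gamma-1)/2 * M^2 = 0.2 * 0.2401 = 0.04802
Step 2: 1 + 0.04802 = 1.04802
Step 3: Exponent gamma/(gamma-1) = 3.5
Step 4: P0 = 61701 * 1.04802^3.5 = 72708.6 Pa

72708.6


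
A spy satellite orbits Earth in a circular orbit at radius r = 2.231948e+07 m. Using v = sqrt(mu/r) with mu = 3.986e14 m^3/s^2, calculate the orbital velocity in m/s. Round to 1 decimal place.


Step 1: mu / r = 3.986e14 / 2.231948e+07 = 17858839.0052
Step 2: v = sqrt(17858839.0052) = 4226.0 m/s

4226.0


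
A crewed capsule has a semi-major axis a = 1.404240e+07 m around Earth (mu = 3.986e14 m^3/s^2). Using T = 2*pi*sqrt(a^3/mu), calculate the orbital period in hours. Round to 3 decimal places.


Step 1: a^3 / mu = 2.769007e+21 / 3.986e14 = 6.946831e+06
Step 2: sqrt(6.946831e+06) = 2635.6841 s
Step 3: T = 2*pi * 2635.6841 = 16560.49 s
Step 4: T in hours = 16560.49 / 3600 = 4.600 hours

4.600


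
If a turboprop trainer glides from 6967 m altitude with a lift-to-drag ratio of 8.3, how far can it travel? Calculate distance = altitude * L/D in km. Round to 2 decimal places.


Step 1: Glide distance = altitude * L/D = 6967 * 8.3 = 57826.1 m
Step 2: Convert to km: 57826.1 / 1000 = 57.83 km

57.83


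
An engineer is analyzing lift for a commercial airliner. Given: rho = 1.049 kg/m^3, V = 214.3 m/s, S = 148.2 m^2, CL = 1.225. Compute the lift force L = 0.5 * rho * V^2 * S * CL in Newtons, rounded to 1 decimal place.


Step 1: Calculate dynamic pressure q = 0.5 * 1.049 * 214.3^2 = 0.5 * 1.049 * 45924.49 = 24087.395 Pa
Step 2: Multiply by wing area and lift coefficient: L = 24087.395 * 148.2 * 1.225
Step 3: L = 3569751.9397 * 1.225 = 4372946.1 N

4372946.1


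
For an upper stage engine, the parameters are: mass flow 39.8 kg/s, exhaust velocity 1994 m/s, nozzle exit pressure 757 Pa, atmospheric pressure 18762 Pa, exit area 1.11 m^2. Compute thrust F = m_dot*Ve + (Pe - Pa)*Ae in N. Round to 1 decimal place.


Step 1: Momentum thrust = m_dot * Ve = 39.8 * 1994 = 79361.2 N
Step 2: Pressure thrust = (Pe - Pa) * Ae = (757 - 18762) * 1.11 = -19985.55 N
Step 3: Total thrust F = 79361.2 + -19985.55 = 59375.7 N

59375.7


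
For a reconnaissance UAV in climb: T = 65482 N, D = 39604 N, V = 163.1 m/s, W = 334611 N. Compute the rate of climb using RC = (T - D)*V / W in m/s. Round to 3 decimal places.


Step 1: Excess thrust = T - D = 65482 - 39604 = 25878 N
Step 2: Excess power = 25878 * 163.1 = 4220701.8 W
Step 3: RC = 4220701.8 / 334611 = 12.614 m/s

12.614


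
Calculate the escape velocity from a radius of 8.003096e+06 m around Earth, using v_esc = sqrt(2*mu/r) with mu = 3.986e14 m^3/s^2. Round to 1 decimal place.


Step 1: 2*mu/r = 2 * 3.986e14 / 8.003096e+06 = 99611450.3687
Step 2: v_esc = sqrt(99611450.3687) = 9980.6 m/s

9980.6


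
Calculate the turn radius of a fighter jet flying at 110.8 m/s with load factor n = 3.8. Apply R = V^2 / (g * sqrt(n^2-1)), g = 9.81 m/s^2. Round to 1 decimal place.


Step 1: V^2 = 110.8^2 = 12276.64
Step 2: n^2 - 1 = 3.8^2 - 1 = 13.44
Step 3: sqrt(13.44) = 3.666061
Step 4: R = 12276.64 / (9.81 * 3.666061) = 341.4 m

341.4


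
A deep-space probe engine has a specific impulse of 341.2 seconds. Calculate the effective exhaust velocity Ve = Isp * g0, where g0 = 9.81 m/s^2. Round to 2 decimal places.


Step 1: Ve = Isp * g0 = 341.2 * 9.81
Step 2: Ve = 3347.17 m/s

3347.17


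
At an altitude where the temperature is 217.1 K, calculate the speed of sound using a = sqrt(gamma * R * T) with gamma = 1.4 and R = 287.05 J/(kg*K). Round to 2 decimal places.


Step 1: gamma * R * T = 1.4 * 287.05 * 217.1 = 87245.977
Step 2: a = sqrt(87245.977) = 295.37 m/s

295.37


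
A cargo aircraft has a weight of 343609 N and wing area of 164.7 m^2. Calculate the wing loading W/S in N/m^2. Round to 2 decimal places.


Step 1: Wing loading = W / S = 343609 / 164.7
Step 2: Wing loading = 2086.27 N/m^2

2086.27


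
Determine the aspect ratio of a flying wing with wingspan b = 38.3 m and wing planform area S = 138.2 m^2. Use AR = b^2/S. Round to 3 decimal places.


Step 1: b^2 = 38.3^2 = 1466.89
Step 2: AR = 1466.89 / 138.2 = 10.614

10.614


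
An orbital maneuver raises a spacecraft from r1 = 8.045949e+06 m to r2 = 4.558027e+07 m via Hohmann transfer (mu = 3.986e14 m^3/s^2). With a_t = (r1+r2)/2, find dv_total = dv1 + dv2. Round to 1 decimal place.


Step 1: Transfer semi-major axis a_t = (8.045949e+06 + 4.558027e+07) / 2 = 2.681311e+07 m
Step 2: v1 (circular at r1) = sqrt(mu/r1) = 7038.5 m/s
Step 3: v_t1 = sqrt(mu*(2/r1 - 1/a_t)) = 9176.88 m/s
Step 4: dv1 = |9176.88 - 7038.5| = 2138.38 m/s
Step 5: v2 (circular at r2) = 2957.2 m/s, v_t2 = 1619.93 m/s
Step 6: dv2 = |2957.2 - 1619.93| = 1337.27 m/s
Step 7: Total delta-v = 2138.38 + 1337.27 = 3475.6 m/s

3475.6


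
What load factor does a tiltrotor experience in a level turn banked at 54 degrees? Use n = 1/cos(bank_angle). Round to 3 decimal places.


Step 1: Convert 54 degrees to radians = 0.942478
Step 2: cos(54 deg) = 0.587785
Step 3: n = 1 / 0.587785 = 1.701

1.701


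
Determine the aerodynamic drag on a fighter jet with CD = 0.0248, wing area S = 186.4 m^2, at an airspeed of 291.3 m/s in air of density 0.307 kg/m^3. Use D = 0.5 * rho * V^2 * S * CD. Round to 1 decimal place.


Step 1: Dynamic pressure q = 0.5 * 0.307 * 291.3^2 = 13025.3484 Pa
Step 2: Drag D = q * S * CD = 13025.3484 * 186.4 * 0.0248
Step 3: D = 60212.5 N

60212.5


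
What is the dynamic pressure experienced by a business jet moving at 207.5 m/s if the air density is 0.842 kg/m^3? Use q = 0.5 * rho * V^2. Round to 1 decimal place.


Step 1: V^2 = 207.5^2 = 43056.25
Step 2: q = 0.5 * 0.842 * 43056.25
Step 3: q = 18126.7 Pa

18126.7


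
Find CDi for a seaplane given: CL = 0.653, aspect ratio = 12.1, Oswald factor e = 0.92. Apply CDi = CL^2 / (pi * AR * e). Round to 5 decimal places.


Step 1: CL^2 = 0.653^2 = 0.426409
Step 2: pi * AR * e = 3.14159 * 12.1 * 0.92 = 34.972209
Step 3: CDi = 0.426409 / 34.972209 = 0.01219

0.01219


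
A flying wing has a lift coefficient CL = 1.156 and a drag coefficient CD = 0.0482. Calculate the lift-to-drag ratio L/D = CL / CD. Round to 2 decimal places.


Step 1: L/D = CL / CD = 1.156 / 0.0482
Step 2: L/D = 23.98

23.98


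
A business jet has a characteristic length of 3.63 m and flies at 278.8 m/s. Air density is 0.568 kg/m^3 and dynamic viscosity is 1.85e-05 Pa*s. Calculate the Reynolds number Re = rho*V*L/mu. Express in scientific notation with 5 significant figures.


Step 1: Numerator = rho * V * L = 0.568 * 278.8 * 3.63 = 574.840992
Step 2: Re = 574.840992 / 1.85e-05
Step 3: Re = 3.1072e+07

3.1072e+07


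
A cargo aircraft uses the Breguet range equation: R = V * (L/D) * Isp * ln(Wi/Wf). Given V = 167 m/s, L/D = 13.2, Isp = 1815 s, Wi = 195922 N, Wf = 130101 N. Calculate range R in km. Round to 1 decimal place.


Step 1: Coefficient = V * (L/D) * Isp = 167 * 13.2 * 1815 = 4000986.0 m
Step 2: Wi/Wf = 195922 / 130101 = 1.505922
Step 3: ln(1.505922) = 0.409406
Step 4: R = 4000986.0 * 0.409406 = 1638025.9 m = 1638.0 km

1638.0


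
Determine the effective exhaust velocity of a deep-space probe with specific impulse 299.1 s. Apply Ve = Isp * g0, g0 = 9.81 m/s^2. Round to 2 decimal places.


Step 1: Ve = Isp * g0 = 299.1 * 9.81
Step 2: Ve = 2934.17 m/s

2934.17


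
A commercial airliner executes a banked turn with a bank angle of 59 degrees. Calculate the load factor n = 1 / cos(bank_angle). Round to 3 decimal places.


Step 1: Convert 59 degrees to radians = 1.029744
Step 2: cos(59 deg) = 0.515038
Step 3: n = 1 / 0.515038 = 1.942

1.942


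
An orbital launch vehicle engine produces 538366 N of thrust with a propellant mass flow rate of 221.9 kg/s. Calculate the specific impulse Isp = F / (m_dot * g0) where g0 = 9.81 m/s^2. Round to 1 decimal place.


Step 1: m_dot * g0 = 221.9 * 9.81 = 2176.84
Step 2: Isp = 538366 / 2176.84 = 247.3 s

247.3


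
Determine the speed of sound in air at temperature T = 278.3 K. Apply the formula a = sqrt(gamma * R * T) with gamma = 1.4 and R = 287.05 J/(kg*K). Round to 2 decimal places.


Step 1: gamma * R * T = 1.4 * 287.05 * 278.3 = 111840.421
Step 2: a = sqrt(111840.421) = 334.43 m/s

334.43


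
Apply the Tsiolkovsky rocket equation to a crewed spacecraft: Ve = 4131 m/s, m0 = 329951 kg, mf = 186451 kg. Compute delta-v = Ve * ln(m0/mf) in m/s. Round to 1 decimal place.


Step 1: Mass ratio m0/mf = 329951 / 186451 = 1.769639
Step 2: ln(1.769639) = 0.570776
Step 3: delta-v = 4131 * 0.570776 = 2357.9 m/s

2357.9


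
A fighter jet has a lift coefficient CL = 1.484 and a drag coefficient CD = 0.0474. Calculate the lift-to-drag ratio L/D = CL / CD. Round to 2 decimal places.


Step 1: L/D = CL / CD = 1.484 / 0.0474
Step 2: L/D = 31.31

31.31


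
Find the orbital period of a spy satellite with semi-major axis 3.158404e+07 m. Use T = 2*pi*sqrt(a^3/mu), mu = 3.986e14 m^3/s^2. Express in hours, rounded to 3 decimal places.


Step 1: a^3 / mu = 3.150671e+22 / 3.986e14 = 7.904342e+07
Step 2: sqrt(7.904342e+07) = 8890.6369 s
Step 3: T = 2*pi * 8890.6369 = 55861.52 s
Step 4: T in hours = 55861.52 / 3600 = 15.517 hours

15.517


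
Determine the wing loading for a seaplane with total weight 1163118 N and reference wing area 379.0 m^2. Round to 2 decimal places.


Step 1: Wing loading = W / S = 1163118 / 379.0
Step 2: Wing loading = 3068.91 N/m^2

3068.91


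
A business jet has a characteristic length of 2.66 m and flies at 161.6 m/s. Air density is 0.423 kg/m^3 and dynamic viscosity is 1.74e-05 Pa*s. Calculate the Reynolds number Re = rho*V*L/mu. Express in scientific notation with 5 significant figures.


Step 1: Numerator = rho * V * L = 0.423 * 161.6 * 2.66 = 181.829088
Step 2: Re = 181.829088 / 1.74e-05
Step 3: Re = 1.0450e+07

1.0450e+07


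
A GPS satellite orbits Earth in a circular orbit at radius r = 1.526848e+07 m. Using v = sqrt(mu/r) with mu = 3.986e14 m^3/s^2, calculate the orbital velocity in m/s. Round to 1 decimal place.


Step 1: mu / r = 3.986e14 / 1.526848e+07 = 26106069.4974
Step 2: v = sqrt(26106069.4974) = 5109.4 m/s

5109.4


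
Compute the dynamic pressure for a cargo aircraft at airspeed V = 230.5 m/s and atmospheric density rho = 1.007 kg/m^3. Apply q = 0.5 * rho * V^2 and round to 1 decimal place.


Step 1: V^2 = 230.5^2 = 53130.25
Step 2: q = 0.5 * 1.007 * 53130.25
Step 3: q = 26751.1 Pa

26751.1


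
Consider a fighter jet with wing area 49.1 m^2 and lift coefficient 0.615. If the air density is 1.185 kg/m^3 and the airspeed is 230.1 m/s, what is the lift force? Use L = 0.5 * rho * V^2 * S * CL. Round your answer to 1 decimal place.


Step 1: Calculate dynamic pressure q = 0.5 * 1.185 * 230.1^2 = 0.5 * 1.185 * 52946.01 = 31370.5109 Pa
Step 2: Multiply by wing area and lift coefficient: L = 31370.5109 * 49.1 * 0.615
Step 3: L = 1540292.0864 * 0.615 = 947279.6 N

947279.6


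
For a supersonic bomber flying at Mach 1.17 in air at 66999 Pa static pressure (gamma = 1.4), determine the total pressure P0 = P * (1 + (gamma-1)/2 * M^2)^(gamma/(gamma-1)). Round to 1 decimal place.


Step 1: (gamma-1)/2 * M^2 = 0.2 * 1.3689 = 0.27378
Step 2: 1 + 0.27378 = 1.27378
Step 3: Exponent gamma/(gamma-1) = 3.5
Step 4: P0 = 66999 * 1.27378^3.5 = 156278.3 Pa

156278.3


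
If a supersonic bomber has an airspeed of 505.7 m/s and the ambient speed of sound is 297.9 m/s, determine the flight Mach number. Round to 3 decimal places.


Step 1: M = V / a = 505.7 / 297.9
Step 2: M = 1.698

1.698


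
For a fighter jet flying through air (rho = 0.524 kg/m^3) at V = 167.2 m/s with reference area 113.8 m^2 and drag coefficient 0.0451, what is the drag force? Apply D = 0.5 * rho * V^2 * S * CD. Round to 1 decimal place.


Step 1: Dynamic pressure q = 0.5 * 0.524 * 167.2^2 = 7324.4301 Pa
Step 2: Drag D = q * S * CD = 7324.4301 * 113.8 * 0.0451
Step 3: D = 37591.8 N

37591.8


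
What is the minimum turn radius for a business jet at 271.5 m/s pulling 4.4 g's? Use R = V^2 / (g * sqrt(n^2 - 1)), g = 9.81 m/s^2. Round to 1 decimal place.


Step 1: V^2 = 271.5^2 = 73712.25
Step 2: n^2 - 1 = 4.4^2 - 1 = 18.36
Step 3: sqrt(18.36) = 4.284857
Step 4: R = 73712.25 / (9.81 * 4.284857) = 1753.6 m

1753.6


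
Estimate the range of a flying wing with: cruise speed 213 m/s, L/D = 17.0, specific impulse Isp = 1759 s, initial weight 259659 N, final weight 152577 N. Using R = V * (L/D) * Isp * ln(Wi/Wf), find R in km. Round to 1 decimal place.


Step 1: Coefficient = V * (L/D) * Isp = 213 * 17.0 * 1759 = 6369339.0 m
Step 2: Wi/Wf = 259659 / 152577 = 1.701823
Step 3: ln(1.701823) = 0.5317
Step 4: R = 6369339.0 * 0.5317 = 3386576.6 m = 3386.6 km

3386.6


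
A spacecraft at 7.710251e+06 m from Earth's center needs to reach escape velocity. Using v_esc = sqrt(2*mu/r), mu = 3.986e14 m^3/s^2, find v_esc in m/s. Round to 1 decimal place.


Step 1: 2*mu/r = 2 * 3.986e14 / 7.710251e+06 = 103394818.1453
Step 2: v_esc = sqrt(103394818.1453) = 10168.3 m/s

10168.3


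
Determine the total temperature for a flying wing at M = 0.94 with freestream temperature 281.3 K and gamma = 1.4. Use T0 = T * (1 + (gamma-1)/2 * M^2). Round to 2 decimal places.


Step 1: (gamma-1)/2 = 0.2
Step 2: M^2 = 0.8836
Step 3: 1 + 0.2 * 0.8836 = 1.17672
Step 4: T0 = 281.3 * 1.17672 = 331.01 K

331.01


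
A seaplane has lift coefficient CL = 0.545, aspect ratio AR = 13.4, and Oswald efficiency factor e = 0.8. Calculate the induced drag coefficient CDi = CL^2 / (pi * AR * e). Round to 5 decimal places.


Step 1: CL^2 = 0.545^2 = 0.297025
Step 2: pi * AR * e = 3.14159 * 13.4 * 0.8 = 33.677873
Step 3: CDi = 0.297025 / 33.677873 = 0.00882

0.00882


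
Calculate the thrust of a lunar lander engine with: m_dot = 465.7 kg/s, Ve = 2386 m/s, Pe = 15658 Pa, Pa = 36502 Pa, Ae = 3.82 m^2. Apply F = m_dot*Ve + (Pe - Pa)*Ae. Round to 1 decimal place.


Step 1: Momentum thrust = m_dot * Ve = 465.7 * 2386 = 1111160.2 N
Step 2: Pressure thrust = (Pe - Pa) * Ae = (15658 - 36502) * 3.82 = -79624.08 N
Step 3: Total thrust F = 1111160.2 + -79624.08 = 1031536.1 N

1031536.1


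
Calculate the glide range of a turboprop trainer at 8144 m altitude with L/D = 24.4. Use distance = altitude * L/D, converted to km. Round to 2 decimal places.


Step 1: Glide distance = altitude * L/D = 8144 * 24.4 = 198713.6 m
Step 2: Convert to km: 198713.6 / 1000 = 198.71 km

198.71


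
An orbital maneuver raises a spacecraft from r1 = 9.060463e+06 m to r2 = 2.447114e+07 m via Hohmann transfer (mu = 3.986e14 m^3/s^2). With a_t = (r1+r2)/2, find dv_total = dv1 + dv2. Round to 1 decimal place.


Step 1: Transfer semi-major axis a_t = (9.060463e+06 + 2.447114e+07) / 2 = 1.676580e+07 m
Step 2: v1 (circular at r1) = sqrt(mu/r1) = 6632.75 m/s
Step 3: v_t1 = sqrt(mu*(2/r1 - 1/a_t)) = 8013.24 m/s
Step 4: dv1 = |8013.24 - 6632.75| = 1380.5 m/s
Step 5: v2 (circular at r2) = 4035.91 m/s, v_t2 = 2966.91 m/s
Step 6: dv2 = |4035.91 - 2966.91| = 1069.0 m/s
Step 7: Total delta-v = 1380.5 + 1069.0 = 2449.5 m/s

2449.5


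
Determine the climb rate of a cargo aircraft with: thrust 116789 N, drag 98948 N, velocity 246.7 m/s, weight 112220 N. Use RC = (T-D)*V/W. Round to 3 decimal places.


Step 1: Excess thrust = T - D = 116789 - 98948 = 17841 N
Step 2: Excess power = 17841 * 246.7 = 4401374.7 W
Step 3: RC = 4401374.7 / 112220 = 39.221 m/s

39.221


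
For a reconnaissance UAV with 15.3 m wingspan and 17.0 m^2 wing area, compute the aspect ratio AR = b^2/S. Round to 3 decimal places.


Step 1: b^2 = 15.3^2 = 234.09
Step 2: AR = 234.09 / 17.0 = 13.770

13.770


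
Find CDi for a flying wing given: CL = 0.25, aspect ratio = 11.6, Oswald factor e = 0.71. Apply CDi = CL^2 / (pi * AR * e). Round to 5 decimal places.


Step 1: CL^2 = 0.25^2 = 0.0625
Step 2: pi * AR * e = 3.14159 * 11.6 * 0.71 = 25.874157
Step 3: CDi = 0.0625 / 25.874157 = 0.00242

0.00242


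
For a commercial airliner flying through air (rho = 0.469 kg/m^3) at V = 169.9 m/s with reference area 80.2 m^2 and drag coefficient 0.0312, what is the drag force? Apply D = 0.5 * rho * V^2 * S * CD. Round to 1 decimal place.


Step 1: Dynamic pressure q = 0.5 * 0.469 * 169.9^2 = 6769.0793 Pa
Step 2: Drag D = q * S * CD = 6769.0793 * 80.2 * 0.0312
Step 3: D = 16937.9 N

16937.9
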